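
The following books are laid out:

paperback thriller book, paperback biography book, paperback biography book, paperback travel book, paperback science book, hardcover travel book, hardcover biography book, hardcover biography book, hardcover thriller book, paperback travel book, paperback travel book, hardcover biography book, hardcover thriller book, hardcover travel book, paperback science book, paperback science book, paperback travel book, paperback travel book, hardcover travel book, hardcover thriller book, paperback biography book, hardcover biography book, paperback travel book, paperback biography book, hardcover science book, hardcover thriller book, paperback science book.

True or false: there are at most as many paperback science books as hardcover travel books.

paperback science books: 4.
hardcover travel books: 3.
The claim requires 4 ≤ 3, which does not hold.

False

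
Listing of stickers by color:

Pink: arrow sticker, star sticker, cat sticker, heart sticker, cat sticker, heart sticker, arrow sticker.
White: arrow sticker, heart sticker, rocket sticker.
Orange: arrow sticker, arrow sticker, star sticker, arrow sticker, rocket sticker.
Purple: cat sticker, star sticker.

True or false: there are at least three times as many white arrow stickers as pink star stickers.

False

There is 1 white arrow sticker.
There is 1 pink star sticker.
The claim requires 1 ≥ 3 × 1 = 3, which does not hold.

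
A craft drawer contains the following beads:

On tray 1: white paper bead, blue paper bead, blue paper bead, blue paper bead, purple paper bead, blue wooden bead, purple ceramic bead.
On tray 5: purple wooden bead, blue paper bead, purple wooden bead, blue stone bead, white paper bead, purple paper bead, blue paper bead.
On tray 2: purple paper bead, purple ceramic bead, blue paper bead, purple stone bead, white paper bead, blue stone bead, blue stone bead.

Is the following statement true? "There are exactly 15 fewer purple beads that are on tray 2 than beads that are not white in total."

|purple beads on tray 2| = 3.
|beads that are not white| = 18.
The claim requires 18 − 3 (= 15) to equal 15, which holds.

True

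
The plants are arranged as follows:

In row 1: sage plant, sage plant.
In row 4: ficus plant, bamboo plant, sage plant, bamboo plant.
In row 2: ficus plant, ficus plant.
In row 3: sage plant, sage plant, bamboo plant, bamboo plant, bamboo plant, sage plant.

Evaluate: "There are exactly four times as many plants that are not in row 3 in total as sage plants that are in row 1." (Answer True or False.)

True

plants that are not in row 3: 8.
sage plants in row 1: 2.
The claim requires 8 = 4 × 2 = 8, which holds.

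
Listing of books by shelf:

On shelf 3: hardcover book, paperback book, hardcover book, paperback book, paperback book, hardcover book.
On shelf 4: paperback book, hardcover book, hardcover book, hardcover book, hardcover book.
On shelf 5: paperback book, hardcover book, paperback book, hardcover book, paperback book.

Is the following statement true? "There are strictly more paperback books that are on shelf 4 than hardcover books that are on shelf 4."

False

|paperback books on shelf 4| = 1.
|hardcover books on shelf 4| = 4.
The claim requires 1 > 4, which does not hold.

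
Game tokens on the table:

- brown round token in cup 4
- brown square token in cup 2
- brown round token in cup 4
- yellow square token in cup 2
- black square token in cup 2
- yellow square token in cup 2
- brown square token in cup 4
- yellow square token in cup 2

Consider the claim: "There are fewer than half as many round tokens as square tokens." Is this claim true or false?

True

|round tokens| = 2.
|square tokens| = 6.
The claim requires 2 × 2 = 4 < 6, which holds.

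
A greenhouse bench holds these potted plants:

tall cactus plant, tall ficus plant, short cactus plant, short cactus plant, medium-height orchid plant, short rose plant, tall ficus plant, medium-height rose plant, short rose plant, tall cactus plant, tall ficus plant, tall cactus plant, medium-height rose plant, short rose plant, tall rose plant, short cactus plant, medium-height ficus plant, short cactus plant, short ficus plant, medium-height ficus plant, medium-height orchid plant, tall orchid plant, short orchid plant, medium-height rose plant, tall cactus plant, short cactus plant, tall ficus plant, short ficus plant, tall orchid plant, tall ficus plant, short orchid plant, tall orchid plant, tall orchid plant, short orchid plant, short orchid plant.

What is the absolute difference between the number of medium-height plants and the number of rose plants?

medium-height plants: 7. rose plants: 7.
|7 − 7| = 7 − 7 = 0.

0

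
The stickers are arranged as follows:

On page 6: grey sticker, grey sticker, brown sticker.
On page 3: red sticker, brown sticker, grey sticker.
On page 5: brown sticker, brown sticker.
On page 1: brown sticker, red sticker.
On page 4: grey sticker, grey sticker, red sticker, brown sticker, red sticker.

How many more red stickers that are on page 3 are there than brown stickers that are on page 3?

0

red stickers on page 3: 1.
brown stickers on page 3: 1.
1 − 1 = 0.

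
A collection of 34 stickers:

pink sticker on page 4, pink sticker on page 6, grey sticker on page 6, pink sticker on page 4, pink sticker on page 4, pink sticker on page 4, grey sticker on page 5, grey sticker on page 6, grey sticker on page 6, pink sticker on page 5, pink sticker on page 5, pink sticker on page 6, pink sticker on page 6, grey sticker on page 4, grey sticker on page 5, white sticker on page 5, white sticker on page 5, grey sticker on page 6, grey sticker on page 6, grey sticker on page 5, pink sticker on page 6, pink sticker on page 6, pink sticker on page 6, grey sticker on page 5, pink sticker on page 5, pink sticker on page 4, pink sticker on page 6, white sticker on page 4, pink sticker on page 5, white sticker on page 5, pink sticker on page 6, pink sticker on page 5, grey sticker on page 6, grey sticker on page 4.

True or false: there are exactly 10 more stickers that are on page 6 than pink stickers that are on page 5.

False

stickers on page 6: 14.
pink stickers on page 5: 5.
The claim requires 14 − 5 (= 9) to equal 10, which does not hold.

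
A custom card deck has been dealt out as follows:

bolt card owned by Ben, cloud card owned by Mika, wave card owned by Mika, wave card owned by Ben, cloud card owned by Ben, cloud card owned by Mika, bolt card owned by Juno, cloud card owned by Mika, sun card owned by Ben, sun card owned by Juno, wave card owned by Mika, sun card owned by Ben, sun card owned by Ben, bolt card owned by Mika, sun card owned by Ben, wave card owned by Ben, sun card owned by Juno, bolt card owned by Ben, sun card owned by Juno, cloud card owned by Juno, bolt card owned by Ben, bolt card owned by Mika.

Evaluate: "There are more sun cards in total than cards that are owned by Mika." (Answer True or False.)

False

|sun cards| = 7.
|cards owned by Mika| = 7.
The claim requires 7 > 7, which does not hold.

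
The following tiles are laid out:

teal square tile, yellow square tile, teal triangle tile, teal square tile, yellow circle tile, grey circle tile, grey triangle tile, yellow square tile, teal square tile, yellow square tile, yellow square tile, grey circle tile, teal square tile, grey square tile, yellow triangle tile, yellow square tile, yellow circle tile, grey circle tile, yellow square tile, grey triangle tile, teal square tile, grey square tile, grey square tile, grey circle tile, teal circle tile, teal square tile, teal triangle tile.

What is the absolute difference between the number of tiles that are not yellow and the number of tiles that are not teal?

0

tiles that are not yellow: 18. tiles that are not teal: 18.
|18 − 18| = 18 − 18 = 0.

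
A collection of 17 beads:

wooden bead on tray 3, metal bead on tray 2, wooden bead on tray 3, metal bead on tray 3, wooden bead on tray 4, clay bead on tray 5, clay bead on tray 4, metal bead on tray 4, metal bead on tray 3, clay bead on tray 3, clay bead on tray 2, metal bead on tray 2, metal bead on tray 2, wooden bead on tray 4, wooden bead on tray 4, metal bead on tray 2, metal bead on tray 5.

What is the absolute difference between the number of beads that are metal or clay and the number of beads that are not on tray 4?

beads that are metal or clay: 12. beads that are not on tray 4: 12.
|12 − 12| = 12 − 12 = 0.

0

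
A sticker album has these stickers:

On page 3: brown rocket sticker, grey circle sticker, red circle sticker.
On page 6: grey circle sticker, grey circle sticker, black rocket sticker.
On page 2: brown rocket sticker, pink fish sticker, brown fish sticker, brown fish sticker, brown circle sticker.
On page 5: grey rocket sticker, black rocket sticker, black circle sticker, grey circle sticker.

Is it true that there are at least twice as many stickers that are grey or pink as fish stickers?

|stickers that are grey or pink| = 6.
|fish stickers| = 3.
The claim requires 6 ≥ 2 × 3 = 6, which holds.

True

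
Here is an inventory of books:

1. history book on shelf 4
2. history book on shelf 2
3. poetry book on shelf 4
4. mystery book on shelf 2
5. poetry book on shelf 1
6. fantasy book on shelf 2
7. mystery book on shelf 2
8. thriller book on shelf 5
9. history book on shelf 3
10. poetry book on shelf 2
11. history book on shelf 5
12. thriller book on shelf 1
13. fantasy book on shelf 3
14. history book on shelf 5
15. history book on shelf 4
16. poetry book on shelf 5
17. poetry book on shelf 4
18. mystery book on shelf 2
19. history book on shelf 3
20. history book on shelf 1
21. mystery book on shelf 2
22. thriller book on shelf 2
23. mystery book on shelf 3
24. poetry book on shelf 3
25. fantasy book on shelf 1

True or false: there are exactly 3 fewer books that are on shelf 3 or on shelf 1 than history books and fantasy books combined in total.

|books on shelf 3 or on shelf 1| = 9.
history books: 8; fantasy books: 3; combined: 8 + 3 = 11.
The claim requires 11 − 9 (= 2) to equal 3, which does not hold.

False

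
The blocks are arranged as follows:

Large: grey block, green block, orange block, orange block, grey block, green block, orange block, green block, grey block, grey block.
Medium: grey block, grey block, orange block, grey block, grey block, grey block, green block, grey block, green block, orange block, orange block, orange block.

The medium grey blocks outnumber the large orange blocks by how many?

3

medium grey blocks: 6.
large orange blocks: 3.
6 − 3 = 3.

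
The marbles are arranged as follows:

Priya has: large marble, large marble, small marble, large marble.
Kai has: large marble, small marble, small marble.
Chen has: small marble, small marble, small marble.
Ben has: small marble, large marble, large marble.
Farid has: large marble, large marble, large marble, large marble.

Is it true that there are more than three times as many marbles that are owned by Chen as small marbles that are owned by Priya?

False

marbles owned by Chen: 3.
small marbles owned by Priya: 1.
The claim requires 3 > 3 × 1 = 3, which does not hold.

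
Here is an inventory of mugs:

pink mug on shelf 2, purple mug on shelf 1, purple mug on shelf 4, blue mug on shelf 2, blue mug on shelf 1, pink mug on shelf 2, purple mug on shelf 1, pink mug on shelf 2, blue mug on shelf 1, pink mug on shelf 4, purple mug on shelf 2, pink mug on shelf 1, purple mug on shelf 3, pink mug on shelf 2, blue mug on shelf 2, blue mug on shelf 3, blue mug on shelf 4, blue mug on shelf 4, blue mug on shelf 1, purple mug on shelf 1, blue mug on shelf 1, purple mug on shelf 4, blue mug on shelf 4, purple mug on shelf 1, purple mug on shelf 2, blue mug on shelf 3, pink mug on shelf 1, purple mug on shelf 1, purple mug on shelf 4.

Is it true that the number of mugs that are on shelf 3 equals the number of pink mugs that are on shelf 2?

|mugs on shelf 3| = 3.
|pink mugs on shelf 2| = 4.
The claim requires 3 = 4, which does not hold.

False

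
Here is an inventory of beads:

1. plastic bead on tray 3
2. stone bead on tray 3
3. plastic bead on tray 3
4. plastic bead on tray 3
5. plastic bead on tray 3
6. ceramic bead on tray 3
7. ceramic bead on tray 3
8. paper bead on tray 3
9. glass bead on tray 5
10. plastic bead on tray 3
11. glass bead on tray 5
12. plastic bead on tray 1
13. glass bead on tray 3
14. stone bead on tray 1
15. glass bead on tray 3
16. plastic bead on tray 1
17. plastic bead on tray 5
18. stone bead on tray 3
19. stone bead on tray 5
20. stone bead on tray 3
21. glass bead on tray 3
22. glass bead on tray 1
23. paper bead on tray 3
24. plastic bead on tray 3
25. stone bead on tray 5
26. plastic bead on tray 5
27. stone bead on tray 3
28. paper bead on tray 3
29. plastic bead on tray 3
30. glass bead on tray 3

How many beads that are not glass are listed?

23

Total beads: 30; with the excluded value: 7; remaining 30 − 7 = 23.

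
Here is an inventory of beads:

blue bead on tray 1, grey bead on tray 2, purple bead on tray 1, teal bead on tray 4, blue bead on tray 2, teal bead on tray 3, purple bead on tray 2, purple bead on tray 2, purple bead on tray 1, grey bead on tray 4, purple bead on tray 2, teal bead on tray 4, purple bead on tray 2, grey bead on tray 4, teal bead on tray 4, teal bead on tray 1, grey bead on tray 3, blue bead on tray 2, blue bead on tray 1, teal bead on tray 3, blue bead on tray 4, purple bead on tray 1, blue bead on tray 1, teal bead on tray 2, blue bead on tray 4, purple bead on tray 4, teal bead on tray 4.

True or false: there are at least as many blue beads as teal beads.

There are 7 blue beads.
There are 8 teal beads.
The claim requires 7 ≥ 8, which does not hold.

False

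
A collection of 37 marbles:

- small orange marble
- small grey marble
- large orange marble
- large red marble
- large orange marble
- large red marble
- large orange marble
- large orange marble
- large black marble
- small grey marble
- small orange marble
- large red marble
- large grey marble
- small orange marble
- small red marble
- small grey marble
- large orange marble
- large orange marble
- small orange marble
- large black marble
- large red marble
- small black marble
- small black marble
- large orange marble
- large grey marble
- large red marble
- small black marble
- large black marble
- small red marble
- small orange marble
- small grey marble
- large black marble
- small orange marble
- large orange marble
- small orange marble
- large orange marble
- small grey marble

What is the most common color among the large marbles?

Counts by color (restricted to large marbles): orange 9, red 5, black 4, grey 2.
The maximum is 9, held uniquely by orange.

orange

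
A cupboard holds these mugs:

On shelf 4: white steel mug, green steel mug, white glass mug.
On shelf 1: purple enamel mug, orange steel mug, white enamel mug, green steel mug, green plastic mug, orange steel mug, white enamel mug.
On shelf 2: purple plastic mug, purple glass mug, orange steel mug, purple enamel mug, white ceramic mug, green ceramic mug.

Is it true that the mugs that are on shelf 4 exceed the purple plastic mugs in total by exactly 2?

mugs on shelf 4: 3.
purple plastic mugs: 1.
The claim requires 3 − 1 (= 2) to equal 2, which holds.

True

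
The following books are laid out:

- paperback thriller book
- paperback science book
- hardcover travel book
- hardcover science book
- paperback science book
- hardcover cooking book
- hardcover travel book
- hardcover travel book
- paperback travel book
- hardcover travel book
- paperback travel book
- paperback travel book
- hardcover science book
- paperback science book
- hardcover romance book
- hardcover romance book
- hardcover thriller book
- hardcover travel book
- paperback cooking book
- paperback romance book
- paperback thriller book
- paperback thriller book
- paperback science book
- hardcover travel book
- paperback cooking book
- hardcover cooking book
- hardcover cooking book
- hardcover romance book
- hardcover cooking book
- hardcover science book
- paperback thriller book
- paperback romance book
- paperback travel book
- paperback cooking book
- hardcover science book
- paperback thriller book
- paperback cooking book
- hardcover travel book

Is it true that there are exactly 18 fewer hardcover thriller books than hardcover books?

True

There is 1 hardcover thriller book.
There are 19 hardcover books.
The claim requires 19 − 1 (= 18) to equal 18, which holds.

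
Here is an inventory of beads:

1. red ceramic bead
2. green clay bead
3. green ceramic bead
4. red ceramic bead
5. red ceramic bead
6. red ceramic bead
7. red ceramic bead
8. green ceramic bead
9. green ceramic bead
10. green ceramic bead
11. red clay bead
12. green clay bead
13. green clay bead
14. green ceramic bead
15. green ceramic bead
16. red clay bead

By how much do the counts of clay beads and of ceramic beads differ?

6

clay beads: 5. ceramic beads: 11.
|5 − 11| = 11 − 5 = 6.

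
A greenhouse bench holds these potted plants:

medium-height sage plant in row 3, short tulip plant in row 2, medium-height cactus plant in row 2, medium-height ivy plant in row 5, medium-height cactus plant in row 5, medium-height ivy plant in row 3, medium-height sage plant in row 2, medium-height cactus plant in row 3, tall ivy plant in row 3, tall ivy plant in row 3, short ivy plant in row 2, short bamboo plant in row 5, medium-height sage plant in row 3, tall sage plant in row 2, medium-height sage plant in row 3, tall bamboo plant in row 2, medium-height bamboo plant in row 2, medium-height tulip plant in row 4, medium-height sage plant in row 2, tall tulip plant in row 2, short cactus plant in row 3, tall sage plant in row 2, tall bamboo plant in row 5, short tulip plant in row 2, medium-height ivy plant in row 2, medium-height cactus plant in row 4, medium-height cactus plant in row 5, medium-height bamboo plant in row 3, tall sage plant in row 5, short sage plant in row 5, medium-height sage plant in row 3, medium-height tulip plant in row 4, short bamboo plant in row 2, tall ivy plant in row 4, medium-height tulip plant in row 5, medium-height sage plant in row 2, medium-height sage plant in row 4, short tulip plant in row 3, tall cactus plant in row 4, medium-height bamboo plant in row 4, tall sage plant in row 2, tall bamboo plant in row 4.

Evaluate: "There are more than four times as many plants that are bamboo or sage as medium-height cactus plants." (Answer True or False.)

plants that are bamboo or sage: 21.
medium-height cactus plants: 5.
The claim requires 21 > 4 × 5 = 20, which holds.

True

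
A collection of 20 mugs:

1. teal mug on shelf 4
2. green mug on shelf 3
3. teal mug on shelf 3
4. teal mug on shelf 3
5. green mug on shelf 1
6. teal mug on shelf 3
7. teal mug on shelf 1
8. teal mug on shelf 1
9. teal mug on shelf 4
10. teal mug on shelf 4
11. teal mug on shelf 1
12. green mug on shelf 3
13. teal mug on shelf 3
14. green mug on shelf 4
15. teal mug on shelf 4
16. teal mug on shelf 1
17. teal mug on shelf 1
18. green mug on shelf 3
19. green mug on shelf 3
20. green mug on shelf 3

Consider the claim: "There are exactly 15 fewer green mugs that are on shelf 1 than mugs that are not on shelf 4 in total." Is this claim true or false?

False

There is 1 green mug on shelf 1.
There are 15 mugs that are not on shelf 4.
The claim requires 15 − 1 (= 14) to equal 15, which does not hold.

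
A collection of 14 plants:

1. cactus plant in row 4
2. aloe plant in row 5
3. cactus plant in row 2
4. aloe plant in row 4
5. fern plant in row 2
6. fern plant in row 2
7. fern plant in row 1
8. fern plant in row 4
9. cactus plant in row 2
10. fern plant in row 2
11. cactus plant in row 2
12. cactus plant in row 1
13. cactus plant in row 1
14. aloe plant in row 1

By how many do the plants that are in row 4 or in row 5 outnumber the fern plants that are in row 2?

plants in row 4 or in row 5: 4.
fern plants in row 2: 3.
4 − 3 = 1.

1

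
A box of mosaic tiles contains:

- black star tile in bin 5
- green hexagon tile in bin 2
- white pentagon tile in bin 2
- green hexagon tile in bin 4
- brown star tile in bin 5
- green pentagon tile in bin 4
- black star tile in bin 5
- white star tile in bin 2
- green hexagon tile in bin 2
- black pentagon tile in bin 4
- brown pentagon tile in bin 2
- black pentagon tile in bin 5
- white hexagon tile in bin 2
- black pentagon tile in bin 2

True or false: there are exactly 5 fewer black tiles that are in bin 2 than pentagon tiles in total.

True

|black tiles in bin 2| = 1.
|pentagon tiles| = 6.
The claim requires 6 − 1 (= 5) to equal 5, which holds.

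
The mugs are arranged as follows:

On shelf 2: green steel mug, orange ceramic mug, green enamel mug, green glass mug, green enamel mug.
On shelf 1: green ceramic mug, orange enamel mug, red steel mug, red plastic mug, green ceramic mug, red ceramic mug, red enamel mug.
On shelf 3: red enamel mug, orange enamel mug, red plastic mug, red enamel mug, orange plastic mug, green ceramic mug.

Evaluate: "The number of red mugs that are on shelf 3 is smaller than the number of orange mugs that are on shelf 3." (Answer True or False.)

There are 3 red mugs on shelf 3.
There are 2 orange mugs on shelf 3.
The claim requires 3 < 2, which does not hold.

False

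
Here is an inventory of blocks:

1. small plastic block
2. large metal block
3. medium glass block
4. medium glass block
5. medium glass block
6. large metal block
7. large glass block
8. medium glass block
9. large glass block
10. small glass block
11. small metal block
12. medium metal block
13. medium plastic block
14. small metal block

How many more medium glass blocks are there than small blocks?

medium glass blocks: 4.
small blocks: 4.
4 − 4 = 0.

0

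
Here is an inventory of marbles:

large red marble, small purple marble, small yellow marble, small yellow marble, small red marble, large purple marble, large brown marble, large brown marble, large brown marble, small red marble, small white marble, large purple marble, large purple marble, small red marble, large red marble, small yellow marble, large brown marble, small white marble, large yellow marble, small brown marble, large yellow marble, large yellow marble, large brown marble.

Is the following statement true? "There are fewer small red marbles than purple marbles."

small red marbles: 3.
purple marbles: 4.
The claim requires 3 < 4, which holds.

True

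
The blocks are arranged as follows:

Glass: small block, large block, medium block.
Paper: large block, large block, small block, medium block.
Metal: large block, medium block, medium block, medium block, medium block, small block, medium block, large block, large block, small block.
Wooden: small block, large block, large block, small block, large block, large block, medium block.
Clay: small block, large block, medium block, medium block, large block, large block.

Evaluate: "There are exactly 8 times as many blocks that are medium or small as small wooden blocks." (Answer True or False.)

False

blocks that are medium or small: 17.
small wooden blocks: 2.
The claim requires 17 = 8 × 2 = 16, which does not hold.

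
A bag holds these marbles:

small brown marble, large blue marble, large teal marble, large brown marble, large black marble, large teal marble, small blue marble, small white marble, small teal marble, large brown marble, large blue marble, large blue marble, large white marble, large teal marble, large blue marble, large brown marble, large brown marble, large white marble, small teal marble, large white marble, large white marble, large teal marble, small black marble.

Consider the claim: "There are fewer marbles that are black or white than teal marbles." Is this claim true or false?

|marbles that are black or white| = 7.
|teal marbles| = 6.
The claim requires 7 < 6, which does not hold.

False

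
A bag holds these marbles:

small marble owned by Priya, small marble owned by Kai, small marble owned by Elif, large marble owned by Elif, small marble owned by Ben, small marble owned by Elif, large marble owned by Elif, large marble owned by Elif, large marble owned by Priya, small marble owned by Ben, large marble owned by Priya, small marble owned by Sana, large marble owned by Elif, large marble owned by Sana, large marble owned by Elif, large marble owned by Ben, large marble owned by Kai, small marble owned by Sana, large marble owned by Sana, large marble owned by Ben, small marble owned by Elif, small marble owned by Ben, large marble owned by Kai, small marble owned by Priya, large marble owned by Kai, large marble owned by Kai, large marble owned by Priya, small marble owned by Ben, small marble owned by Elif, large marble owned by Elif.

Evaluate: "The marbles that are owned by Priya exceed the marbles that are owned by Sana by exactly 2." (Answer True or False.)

|marbles owned by Priya| = 5.
|marbles owned by Sana| = 4.
The claim requires 5 − 4 (= 1) to equal 2, which does not hold.

False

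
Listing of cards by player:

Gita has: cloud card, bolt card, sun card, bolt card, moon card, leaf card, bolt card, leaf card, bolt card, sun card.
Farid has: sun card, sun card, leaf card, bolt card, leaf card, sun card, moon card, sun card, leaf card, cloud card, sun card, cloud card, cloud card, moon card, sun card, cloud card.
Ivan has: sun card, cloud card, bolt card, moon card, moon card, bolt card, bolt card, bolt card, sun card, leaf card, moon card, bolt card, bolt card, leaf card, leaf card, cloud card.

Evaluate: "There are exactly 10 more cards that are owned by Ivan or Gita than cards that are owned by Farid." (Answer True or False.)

|cards owned by Ivan or Gita| = 26.
|cards owned by Farid| = 16.
The claim requires 26 − 16 (= 10) to equal 10, which holds.

True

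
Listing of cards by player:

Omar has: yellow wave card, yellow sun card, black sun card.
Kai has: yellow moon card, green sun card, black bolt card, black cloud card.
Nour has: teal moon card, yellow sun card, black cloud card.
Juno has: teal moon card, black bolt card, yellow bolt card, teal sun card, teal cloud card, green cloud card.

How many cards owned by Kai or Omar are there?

Kai: 4; Omar: 3; together 4 + 3 = 7.

7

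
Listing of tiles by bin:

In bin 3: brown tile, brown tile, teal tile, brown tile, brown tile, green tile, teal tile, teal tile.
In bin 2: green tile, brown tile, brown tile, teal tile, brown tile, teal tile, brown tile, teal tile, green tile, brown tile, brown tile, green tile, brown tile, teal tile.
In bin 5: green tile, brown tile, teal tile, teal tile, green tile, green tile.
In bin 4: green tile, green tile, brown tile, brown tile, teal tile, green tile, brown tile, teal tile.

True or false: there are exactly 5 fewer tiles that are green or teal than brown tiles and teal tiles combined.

|tiles that are green or teal| = 21.
brown tiles: 15; teal tiles: 11; combined: 15 + 11 = 26.
The claim requires 26 − 21 (= 5) to equal 5, which holds.

True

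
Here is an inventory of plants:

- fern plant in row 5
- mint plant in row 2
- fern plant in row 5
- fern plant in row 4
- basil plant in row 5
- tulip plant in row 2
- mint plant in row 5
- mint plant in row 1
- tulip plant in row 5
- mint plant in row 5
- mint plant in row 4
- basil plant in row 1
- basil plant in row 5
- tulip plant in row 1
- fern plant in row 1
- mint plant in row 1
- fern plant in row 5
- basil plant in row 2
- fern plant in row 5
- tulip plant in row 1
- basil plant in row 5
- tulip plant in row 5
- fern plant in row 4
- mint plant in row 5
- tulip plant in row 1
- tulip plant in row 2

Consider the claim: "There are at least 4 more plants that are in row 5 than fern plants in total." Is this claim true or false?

True

plants in row 5: 12.
fern plants: 7.
The claim requires 12 − 7 = 5 ≥ 4, which holds.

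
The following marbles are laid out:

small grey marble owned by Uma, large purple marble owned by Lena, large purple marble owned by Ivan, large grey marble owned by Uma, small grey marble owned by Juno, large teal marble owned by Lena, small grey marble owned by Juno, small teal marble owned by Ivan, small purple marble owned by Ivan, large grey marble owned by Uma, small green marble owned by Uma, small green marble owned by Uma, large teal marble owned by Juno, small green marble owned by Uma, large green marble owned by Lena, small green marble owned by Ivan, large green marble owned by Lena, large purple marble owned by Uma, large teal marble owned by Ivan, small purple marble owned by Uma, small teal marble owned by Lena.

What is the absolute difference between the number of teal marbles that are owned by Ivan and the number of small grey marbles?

1

teal marbles owned by Ivan: 2. small grey marbles: 3.
|2 − 3| = 3 − 2 = 1.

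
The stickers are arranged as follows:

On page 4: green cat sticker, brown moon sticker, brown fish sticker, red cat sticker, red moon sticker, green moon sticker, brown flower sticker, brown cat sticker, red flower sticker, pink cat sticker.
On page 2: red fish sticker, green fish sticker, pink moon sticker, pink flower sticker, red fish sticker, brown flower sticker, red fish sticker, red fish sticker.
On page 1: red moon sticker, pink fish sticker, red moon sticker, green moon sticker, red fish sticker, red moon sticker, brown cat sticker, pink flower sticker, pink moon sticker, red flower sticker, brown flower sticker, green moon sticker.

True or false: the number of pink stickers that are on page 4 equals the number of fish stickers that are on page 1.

False

pink stickers on page 4: 1.
fish stickers on page 1: 2.
The claim requires 1 = 2, which does not hold.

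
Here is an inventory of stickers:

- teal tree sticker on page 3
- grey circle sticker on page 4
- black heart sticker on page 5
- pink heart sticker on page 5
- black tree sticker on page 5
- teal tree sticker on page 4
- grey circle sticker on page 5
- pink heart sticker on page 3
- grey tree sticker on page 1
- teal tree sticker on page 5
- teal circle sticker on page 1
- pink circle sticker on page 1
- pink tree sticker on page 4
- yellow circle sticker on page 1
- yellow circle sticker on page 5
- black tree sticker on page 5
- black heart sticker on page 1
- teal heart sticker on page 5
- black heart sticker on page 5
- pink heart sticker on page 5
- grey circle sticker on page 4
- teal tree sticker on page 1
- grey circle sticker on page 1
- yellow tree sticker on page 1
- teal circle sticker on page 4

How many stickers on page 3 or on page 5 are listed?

12

on page 3: 2; on page 5: 10; together 2 + 10 = 12.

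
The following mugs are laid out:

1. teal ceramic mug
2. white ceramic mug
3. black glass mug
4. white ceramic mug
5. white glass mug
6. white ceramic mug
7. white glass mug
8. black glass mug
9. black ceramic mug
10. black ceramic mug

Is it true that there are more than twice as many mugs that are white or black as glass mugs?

There are 9 mugs that are white or black.
There are 4 glass mugs.
The claim requires 9 > 2 × 4 = 8, which holds.

True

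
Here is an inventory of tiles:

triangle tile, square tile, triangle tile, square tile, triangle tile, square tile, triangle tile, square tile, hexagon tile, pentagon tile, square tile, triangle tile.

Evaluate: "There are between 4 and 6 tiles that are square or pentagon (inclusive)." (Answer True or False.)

True

tiles that are square or pentagon: 6.
The claim requires 4 ≤ 6 ≤ 6, which holds.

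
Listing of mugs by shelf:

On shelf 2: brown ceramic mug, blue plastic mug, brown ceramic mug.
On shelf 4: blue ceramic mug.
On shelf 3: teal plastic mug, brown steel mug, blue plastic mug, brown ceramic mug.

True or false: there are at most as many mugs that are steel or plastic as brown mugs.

There are 4 mugs that are steel or plastic.
There are 4 brown mugs.
The claim requires 4 ≤ 4, which holds.

True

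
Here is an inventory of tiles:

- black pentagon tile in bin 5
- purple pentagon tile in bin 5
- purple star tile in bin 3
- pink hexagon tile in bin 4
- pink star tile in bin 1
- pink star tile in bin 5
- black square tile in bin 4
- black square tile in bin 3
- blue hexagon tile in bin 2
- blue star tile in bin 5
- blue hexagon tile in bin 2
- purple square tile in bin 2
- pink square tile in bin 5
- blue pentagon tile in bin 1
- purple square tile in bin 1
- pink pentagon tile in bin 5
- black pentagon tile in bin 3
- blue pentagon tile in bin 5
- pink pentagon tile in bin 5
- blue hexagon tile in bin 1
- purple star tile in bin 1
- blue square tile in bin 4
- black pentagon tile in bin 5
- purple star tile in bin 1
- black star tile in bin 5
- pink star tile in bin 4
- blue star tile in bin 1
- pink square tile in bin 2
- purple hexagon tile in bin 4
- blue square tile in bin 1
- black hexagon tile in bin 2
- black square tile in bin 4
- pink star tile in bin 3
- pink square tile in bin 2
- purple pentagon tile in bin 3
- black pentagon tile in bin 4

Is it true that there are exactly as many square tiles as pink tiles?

True

There are 10 square tiles.
There are 10 pink tiles.
The claim requires 10 = 10, which holds.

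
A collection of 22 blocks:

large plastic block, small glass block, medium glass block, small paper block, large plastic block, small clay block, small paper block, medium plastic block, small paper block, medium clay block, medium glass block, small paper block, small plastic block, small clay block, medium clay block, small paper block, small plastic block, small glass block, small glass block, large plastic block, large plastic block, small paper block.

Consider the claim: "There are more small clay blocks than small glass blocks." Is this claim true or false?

False

|small clay blocks| = 2.
|small glass blocks| = 3.
The claim requires 2 > 3, which does not hold.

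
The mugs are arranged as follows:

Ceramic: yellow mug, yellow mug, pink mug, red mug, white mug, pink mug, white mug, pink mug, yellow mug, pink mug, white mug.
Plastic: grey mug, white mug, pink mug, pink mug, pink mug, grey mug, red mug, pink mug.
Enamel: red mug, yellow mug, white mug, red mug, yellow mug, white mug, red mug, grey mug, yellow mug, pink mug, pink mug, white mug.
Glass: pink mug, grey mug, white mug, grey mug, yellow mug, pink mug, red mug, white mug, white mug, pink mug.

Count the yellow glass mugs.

1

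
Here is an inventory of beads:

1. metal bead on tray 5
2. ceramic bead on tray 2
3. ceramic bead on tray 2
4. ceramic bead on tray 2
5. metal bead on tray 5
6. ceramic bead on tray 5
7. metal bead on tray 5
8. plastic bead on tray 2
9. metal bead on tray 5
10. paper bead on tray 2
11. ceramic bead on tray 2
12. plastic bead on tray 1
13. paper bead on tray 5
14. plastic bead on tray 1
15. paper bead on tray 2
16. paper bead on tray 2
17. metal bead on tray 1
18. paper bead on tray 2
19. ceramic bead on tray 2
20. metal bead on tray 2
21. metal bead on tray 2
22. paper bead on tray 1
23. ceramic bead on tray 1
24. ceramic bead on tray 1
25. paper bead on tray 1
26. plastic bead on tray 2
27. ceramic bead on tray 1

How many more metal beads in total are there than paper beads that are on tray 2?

3

metal beads: 7.
paper beads on tray 2: 4.
7 − 4 = 3.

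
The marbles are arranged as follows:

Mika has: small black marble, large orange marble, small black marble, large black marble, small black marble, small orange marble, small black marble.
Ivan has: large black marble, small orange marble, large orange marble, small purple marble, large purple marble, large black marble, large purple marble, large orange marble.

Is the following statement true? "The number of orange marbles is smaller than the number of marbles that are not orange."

orange marbles: 5.
marbles that are not orange: 10.
The claim requires 5 < 10, which holds.

True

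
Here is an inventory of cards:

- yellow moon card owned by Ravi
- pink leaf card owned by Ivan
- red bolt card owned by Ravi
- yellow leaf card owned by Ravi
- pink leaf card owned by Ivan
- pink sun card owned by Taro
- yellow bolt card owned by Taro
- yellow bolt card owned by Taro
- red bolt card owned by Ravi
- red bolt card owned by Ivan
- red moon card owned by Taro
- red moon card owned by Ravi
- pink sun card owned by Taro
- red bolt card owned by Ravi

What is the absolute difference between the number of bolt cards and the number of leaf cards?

3

bolt cards: 6. leaf cards: 3.
|6 − 3| = 6 − 3 = 3.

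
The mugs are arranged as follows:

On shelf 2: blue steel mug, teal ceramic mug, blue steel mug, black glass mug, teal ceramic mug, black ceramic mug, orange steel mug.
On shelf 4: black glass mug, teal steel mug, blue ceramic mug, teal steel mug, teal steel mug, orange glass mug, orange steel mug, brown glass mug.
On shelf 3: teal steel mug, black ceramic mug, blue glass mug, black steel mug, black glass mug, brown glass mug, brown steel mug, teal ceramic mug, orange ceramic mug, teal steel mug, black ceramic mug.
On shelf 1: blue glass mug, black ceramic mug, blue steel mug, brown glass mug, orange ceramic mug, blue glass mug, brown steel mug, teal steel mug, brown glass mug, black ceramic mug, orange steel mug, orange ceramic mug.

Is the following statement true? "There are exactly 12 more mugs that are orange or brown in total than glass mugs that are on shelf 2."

There are 13 mugs that are orange or brown.
There is 1 glass mug on shelf 2.
The claim requires 13 − 1 (= 12) to equal 12, which holds.

True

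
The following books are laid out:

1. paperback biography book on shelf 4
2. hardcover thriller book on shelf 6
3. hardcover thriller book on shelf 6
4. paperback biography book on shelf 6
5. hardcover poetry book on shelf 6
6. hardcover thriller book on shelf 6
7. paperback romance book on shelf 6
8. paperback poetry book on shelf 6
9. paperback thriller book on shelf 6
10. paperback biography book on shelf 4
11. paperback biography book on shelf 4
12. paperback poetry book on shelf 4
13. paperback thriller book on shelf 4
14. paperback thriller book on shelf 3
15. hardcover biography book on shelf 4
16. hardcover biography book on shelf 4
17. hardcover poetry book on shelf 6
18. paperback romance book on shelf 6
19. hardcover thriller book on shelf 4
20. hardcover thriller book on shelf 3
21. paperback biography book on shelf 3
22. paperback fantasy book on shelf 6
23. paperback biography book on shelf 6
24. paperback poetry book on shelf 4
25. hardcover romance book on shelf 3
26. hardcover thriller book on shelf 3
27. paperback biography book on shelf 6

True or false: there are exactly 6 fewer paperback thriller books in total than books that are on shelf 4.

There are 3 paperback thriller books.
There are 9 books on shelf 4.
The claim requires 9 − 3 (= 6) to equal 6, which holds.

True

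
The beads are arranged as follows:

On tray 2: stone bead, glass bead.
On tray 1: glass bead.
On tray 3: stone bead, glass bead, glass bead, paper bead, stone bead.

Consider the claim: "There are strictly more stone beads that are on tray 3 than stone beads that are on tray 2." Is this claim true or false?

stone beads on tray 3: 2.
stone beads on tray 2: 1.
The claim requires 2 > 1, which holds.

True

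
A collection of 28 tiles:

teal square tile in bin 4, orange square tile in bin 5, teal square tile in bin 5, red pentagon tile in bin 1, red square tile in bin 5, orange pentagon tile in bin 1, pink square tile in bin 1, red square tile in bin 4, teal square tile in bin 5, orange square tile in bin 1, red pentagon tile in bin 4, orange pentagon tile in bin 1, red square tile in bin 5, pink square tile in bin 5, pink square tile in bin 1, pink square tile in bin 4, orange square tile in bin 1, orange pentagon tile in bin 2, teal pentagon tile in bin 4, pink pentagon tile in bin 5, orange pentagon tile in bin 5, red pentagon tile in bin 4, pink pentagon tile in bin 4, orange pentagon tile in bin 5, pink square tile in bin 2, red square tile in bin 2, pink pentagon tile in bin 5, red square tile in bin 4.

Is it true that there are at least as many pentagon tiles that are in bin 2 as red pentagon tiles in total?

pentagon tiles in bin 2: 1.
red pentagon tiles: 3.
The claim requires 1 ≥ 3, which does not hold.

False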